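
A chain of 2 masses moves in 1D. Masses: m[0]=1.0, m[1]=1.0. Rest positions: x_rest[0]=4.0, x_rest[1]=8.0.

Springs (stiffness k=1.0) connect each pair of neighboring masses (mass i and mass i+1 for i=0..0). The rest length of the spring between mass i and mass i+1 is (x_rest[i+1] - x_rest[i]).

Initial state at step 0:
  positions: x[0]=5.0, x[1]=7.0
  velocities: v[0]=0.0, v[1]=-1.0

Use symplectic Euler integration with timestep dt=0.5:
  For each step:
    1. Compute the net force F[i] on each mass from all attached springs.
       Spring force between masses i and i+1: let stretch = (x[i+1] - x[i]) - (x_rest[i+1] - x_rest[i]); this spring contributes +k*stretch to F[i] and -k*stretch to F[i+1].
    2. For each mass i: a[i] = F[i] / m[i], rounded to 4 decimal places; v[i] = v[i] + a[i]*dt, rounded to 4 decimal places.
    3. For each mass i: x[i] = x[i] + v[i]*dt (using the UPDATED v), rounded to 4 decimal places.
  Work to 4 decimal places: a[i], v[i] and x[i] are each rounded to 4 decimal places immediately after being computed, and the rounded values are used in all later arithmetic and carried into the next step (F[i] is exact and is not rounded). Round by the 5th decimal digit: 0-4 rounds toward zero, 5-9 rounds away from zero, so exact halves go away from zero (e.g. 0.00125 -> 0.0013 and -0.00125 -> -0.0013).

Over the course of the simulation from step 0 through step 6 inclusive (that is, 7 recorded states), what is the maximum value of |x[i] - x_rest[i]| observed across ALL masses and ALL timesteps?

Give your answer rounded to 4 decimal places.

Step 0: x=[5.0000 7.0000] v=[0.0000 -1.0000]
Step 1: x=[4.5000 7.0000] v=[-1.0000 0.0000]
Step 2: x=[3.6250 7.3750] v=[-1.7500 0.7500]
Step 3: x=[2.6875 7.8125] v=[-1.8750 0.8750]
Step 4: x=[2.0313 7.9688] v=[-1.3125 0.3125]
Step 5: x=[1.8594 7.6407] v=[-0.3438 -0.6563]
Step 6: x=[2.1329 6.8672] v=[0.5469 -1.5470]
Max displacement = 2.1406

Answer: 2.1406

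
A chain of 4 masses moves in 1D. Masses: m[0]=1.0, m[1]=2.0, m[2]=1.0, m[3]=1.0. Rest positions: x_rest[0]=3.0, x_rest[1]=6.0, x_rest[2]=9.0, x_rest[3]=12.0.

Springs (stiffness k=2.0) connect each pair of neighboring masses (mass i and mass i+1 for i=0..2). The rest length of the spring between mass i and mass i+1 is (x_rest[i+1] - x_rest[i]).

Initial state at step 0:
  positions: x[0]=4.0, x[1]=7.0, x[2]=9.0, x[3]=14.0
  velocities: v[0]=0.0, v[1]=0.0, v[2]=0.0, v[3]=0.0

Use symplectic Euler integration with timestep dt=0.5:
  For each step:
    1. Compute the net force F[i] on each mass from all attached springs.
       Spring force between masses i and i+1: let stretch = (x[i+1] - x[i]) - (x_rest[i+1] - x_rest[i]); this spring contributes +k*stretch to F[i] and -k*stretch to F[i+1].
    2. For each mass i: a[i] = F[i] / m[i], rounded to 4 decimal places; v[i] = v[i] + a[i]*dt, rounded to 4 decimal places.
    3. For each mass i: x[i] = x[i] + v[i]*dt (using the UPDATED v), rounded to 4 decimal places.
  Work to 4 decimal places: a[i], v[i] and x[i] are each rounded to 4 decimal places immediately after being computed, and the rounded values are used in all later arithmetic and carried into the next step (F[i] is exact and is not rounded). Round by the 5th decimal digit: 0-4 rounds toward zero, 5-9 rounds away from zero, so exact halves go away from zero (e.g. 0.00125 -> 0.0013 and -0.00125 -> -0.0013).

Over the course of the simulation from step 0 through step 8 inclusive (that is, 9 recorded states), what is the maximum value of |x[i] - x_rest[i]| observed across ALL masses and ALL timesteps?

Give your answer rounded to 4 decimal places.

Step 0: x=[4.0000 7.0000 9.0000 14.0000] v=[0.0000 0.0000 0.0000 0.0000]
Step 1: x=[4.0000 6.7500 10.5000 13.0000] v=[0.0000 -0.5000 3.0000 -2.0000]
Step 2: x=[3.8750 6.7500 11.3750 12.2500] v=[-0.2500 0.0000 1.7500 -1.5000]
Step 3: x=[3.6875 7.1875 10.3750 12.5625] v=[-0.3750 0.8750 -2.0000 0.6250]
Step 4: x=[3.7500 7.5469 8.8750 13.2813] v=[0.1250 0.7188 -3.0000 1.4375]
Step 5: x=[4.2110 7.2891 8.9141 13.2969] v=[0.9219 -0.5156 0.0782 0.0312]
Step 6: x=[4.7110 6.6680 10.3321 12.6211] v=[1.0000 -1.2422 2.8360 -1.3516]
Step 7: x=[4.6895 6.4737 11.0626 12.3008] v=[-0.0430 -0.3887 1.4609 -0.6406]
Step 8: x=[4.0601 6.9806 10.1177 12.8614] v=[-1.2588 1.0137 -1.8898 1.1212]
Max displacement = 2.3750

Answer: 2.3750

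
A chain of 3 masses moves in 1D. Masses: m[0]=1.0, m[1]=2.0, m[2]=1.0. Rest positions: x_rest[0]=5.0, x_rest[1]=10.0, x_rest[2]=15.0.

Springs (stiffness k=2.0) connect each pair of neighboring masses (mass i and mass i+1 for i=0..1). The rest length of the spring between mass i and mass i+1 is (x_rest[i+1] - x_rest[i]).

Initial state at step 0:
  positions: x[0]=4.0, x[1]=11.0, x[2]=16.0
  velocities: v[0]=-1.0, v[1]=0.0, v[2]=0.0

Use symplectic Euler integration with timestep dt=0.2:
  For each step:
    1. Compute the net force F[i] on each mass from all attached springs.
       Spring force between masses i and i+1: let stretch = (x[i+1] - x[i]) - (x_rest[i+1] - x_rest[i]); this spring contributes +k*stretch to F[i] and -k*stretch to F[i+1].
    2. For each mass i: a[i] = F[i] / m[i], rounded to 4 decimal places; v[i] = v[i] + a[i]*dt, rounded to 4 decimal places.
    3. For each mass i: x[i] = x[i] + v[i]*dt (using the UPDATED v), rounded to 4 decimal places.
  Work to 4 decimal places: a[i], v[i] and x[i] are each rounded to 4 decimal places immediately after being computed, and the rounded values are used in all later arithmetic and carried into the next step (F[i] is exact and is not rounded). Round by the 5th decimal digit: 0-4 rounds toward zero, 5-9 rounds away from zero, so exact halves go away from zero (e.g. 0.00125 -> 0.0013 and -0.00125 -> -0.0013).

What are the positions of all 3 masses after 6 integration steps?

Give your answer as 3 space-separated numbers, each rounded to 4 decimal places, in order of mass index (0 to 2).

Step 0: x=[4.0000 11.0000 16.0000] v=[-1.0000 0.0000 0.0000]
Step 1: x=[3.9600 10.9200 16.0000] v=[-0.2000 -0.4000 0.0000]
Step 2: x=[4.0768 10.7648 15.9936] v=[0.5840 -0.7760 -0.0320]
Step 3: x=[4.3286 10.5512 15.9689] v=[1.2592 -1.0678 -0.1235]
Step 4: x=[4.6782 10.3054 15.9108] v=[1.7482 -1.2288 -0.2906]
Step 5: x=[5.0780 10.0588 15.8042] v=[1.9991 -1.2332 -0.5328]
Step 6: x=[5.4763 9.8427 15.6380] v=[1.9914 -1.0803 -0.8310]

Answer: 5.4763 9.8427 15.6380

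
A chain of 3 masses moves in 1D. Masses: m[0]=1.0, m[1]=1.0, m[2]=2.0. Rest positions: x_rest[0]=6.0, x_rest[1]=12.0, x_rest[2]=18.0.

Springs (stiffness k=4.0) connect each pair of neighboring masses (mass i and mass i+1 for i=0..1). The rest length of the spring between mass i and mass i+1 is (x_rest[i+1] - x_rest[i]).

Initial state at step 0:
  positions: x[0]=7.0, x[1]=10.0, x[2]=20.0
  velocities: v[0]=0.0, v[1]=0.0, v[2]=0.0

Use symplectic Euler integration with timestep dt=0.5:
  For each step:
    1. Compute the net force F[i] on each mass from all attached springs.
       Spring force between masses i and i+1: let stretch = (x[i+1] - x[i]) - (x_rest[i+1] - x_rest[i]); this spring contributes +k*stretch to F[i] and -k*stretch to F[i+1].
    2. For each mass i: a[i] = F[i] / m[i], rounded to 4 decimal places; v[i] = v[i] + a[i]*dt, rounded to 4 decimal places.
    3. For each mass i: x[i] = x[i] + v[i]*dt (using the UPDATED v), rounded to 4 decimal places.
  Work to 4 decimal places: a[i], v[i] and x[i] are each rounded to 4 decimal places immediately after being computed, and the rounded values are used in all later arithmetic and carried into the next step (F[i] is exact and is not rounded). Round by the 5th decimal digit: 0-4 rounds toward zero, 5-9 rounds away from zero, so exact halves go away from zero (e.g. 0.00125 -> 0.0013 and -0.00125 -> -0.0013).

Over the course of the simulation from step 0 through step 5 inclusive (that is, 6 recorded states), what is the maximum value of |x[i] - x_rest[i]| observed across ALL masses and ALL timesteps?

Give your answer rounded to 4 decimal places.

Answer: 5.0000

Derivation:
Step 0: x=[7.0000 10.0000 20.0000] v=[0.0000 0.0000 0.0000]
Step 1: x=[4.0000 17.0000 18.0000] v=[-6.0000 14.0000 -4.0000]
Step 2: x=[8.0000 12.0000 18.5000] v=[8.0000 -10.0000 1.0000]
Step 3: x=[10.0000 9.5000 18.7500] v=[4.0000 -5.0000 0.5000]
Step 4: x=[5.5000 16.7500 17.3750] v=[-9.0000 14.5000 -2.7500]
Step 5: x=[6.2500 13.3750 18.6875] v=[1.5000 -6.7500 2.6250]
Max displacement = 5.0000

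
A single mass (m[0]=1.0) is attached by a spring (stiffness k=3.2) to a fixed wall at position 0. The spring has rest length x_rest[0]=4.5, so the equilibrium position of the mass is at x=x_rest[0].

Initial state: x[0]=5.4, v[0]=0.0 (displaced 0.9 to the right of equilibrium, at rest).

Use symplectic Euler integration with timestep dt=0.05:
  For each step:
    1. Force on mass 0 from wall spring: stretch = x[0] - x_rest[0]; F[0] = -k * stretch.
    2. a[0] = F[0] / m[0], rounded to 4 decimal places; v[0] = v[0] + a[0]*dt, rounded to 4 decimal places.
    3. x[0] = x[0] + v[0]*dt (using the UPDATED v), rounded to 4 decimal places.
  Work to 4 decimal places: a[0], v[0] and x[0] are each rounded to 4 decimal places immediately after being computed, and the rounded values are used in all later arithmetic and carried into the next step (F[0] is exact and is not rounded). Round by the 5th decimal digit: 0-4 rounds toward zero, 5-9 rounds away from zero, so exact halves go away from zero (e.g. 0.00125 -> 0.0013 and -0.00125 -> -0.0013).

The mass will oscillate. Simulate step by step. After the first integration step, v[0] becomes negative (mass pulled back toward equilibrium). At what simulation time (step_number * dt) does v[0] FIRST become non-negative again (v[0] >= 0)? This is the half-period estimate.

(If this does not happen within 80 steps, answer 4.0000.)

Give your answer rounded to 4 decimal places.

Answer: 1.8000

Derivation:
Step 0: x=[5.4000] v=[0.0000]
Step 1: x=[5.3928] v=[-0.1440]
Step 2: x=[5.3785] v=[-0.2869]
Step 3: x=[5.3571] v=[-0.4275]
Step 4: x=[5.3289] v=[-0.5646]
Step 5: x=[5.2940] v=[-0.6972]
Step 6: x=[5.2528] v=[-0.8242]
Step 7: x=[5.2056] v=[-0.9447]
Step 8: x=[5.1527] v=[-1.0576]
Step 9: x=[5.0946] v=[-1.1620]
Step 10: x=[5.0317] v=[-1.2571]
Step 11: x=[4.9646] v=[-1.3422]
Step 12: x=[4.8938] v=[-1.4165]
Step 13: x=[4.8198] v=[-1.4795]
Step 14: x=[4.7433] v=[-1.5307]
Step 15: x=[4.6648] v=[-1.5696]
Step 16: x=[4.5850] v=[-1.5960]
Step 17: x=[4.5045] v=[-1.6096]
Step 18: x=[4.4240] v=[-1.6103]
Step 19: x=[4.3441] v=[-1.5981]
Step 20: x=[4.2654] v=[-1.5732]
Step 21: x=[4.1886] v=[-1.5357]
Step 22: x=[4.1143] v=[-1.4859]
Step 23: x=[4.0431] v=[-1.4242]
Step 24: x=[3.9755] v=[-1.3511]
Step 25: x=[3.9121] v=[-1.2672]
Step 26: x=[3.8534] v=[-1.1731]
Step 27: x=[3.7999] v=[-1.0696]
Step 28: x=[3.7520] v=[-0.9576]
Step 29: x=[3.7101] v=[-0.8379]
Step 30: x=[3.6745] v=[-0.7115]
Step 31: x=[3.6455] v=[-0.5794]
Step 32: x=[3.6234] v=[-0.4427]
Step 33: x=[3.6083] v=[-0.3024]
Step 34: x=[3.6003] v=[-0.1597]
Step 35: x=[3.5995] v=[-0.0158]
Step 36: x=[3.6059] v=[0.1283]
First v>=0 after going negative at step 36, time=1.8000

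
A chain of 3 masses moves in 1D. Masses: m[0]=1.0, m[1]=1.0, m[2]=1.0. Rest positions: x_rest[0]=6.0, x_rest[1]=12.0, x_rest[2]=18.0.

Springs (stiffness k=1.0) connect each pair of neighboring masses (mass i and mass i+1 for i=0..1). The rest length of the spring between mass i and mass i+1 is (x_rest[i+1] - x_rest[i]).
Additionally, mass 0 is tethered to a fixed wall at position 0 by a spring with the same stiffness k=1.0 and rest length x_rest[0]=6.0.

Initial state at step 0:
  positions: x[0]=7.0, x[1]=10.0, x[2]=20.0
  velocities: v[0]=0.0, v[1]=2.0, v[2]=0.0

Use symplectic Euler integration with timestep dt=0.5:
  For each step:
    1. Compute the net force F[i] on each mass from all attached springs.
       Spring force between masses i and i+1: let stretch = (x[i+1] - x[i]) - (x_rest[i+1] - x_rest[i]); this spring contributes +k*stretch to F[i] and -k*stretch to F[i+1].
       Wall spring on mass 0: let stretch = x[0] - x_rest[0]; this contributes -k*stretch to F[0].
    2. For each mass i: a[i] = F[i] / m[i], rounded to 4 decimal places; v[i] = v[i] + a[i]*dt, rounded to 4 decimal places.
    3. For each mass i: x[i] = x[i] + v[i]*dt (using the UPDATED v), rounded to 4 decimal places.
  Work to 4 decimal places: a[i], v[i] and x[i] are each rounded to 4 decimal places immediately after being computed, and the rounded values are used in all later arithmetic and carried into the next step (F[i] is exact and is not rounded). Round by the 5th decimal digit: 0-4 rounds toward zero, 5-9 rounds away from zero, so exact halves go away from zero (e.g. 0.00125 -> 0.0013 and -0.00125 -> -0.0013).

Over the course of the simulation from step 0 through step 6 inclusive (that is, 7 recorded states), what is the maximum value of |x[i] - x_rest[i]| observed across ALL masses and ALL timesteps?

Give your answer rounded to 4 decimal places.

Step 0: x=[7.0000 10.0000 20.0000] v=[0.0000 2.0000 0.0000]
Step 1: x=[6.0000 12.7500 19.0000] v=[-2.0000 5.5000 -2.0000]
Step 2: x=[5.1875 15.3750 17.9375] v=[-1.6250 5.2500 -2.1250]
Step 3: x=[5.6250 16.0938 17.7344] v=[0.8750 1.4375 -0.4063]
Step 4: x=[7.2735 14.6055 18.6211] v=[3.2969 -2.9766 1.7734]
Step 5: x=[8.9366 12.2881 20.0039] v=[3.3262 -4.6348 2.7656]
Step 6: x=[9.2035 11.0618 20.9578] v=[0.5337 -2.4527 1.9077]
Max displacement = 4.0938

Answer: 4.0938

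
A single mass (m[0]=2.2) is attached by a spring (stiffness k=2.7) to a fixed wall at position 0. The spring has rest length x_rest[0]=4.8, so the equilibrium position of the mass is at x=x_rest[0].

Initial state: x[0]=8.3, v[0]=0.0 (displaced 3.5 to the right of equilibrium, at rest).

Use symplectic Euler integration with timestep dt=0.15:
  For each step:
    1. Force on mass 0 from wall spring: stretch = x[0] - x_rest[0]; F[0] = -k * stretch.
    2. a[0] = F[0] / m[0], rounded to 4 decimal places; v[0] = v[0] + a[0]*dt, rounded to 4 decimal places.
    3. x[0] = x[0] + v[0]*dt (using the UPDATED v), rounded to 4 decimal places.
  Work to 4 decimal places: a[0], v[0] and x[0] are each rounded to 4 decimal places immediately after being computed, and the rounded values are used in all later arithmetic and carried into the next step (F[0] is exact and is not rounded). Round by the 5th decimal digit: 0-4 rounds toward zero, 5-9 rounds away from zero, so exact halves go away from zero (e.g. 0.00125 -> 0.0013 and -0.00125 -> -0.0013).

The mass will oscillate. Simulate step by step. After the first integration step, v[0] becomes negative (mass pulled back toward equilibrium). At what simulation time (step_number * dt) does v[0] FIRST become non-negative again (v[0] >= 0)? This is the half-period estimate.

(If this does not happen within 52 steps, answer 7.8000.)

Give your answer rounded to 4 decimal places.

Step 0: x=[8.3000] v=[0.0000]
Step 1: x=[8.2034] v=[-0.6443]
Step 2: x=[8.0128] v=[-1.2708]
Step 3: x=[7.7335] v=[-1.8623]
Step 4: x=[7.3732] v=[-2.4023]
Step 5: x=[6.9418] v=[-2.8760]
Step 6: x=[6.4513] v=[-3.2703]
Step 7: x=[5.9152] v=[-3.5743]
Step 8: x=[5.3483] v=[-3.7796]
Step 9: x=[4.7662] v=[-3.8805]
Step 10: x=[4.1851] v=[-3.8743]
Step 11: x=[3.6209] v=[-3.7611]
Step 12: x=[3.0893] v=[-3.5440]
Step 13: x=[2.6049] v=[-3.2291]
Step 14: x=[2.1812] v=[-2.8250]
Step 15: x=[1.8298] v=[-2.3429]
Step 16: x=[1.5604] v=[-1.7961]
Step 17: x=[1.3804] v=[-1.1997]
Step 18: x=[1.2949] v=[-0.5702]
Step 19: x=[1.3062] v=[0.0751]
First v>=0 after going negative at step 19, time=2.8500

Answer: 2.8500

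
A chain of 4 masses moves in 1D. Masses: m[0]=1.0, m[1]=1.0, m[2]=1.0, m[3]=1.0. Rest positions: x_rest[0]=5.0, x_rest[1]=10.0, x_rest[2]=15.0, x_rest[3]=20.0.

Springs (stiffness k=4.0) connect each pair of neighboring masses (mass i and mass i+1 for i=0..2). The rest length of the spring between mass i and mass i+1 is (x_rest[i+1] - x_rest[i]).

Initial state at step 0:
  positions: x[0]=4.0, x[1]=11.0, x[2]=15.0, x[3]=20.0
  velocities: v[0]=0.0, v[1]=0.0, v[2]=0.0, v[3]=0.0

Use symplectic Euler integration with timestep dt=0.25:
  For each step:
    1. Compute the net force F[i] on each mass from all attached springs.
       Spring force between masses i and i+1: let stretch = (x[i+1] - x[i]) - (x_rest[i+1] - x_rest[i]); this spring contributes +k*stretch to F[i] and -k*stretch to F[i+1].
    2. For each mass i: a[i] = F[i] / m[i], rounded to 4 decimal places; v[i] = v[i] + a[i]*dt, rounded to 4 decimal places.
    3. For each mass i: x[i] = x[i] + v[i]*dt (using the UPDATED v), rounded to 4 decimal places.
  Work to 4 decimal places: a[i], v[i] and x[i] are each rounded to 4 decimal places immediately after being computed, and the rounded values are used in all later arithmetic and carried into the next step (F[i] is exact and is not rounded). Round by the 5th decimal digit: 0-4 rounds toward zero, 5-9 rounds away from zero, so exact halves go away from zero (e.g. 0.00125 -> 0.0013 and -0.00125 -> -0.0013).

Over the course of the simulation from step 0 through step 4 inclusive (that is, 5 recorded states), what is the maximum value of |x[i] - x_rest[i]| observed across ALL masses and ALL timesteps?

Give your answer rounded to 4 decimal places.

Step 0: x=[4.0000 11.0000 15.0000 20.0000] v=[0.0000 0.0000 0.0000 0.0000]
Step 1: x=[4.5000 10.2500 15.2500 20.0000] v=[2.0000 -3.0000 1.0000 0.0000]
Step 2: x=[5.1875 9.3125 15.4375 20.0625] v=[2.7500 -3.7500 0.7500 0.2500]
Step 3: x=[5.6563 8.8750 15.2500 20.2188] v=[1.8750 -1.7500 -0.7500 0.6250]
Step 4: x=[5.6797 9.2266 14.7110 20.3829] v=[0.0937 1.4063 -2.1562 0.6562]
Max displacement = 1.1250

Answer: 1.1250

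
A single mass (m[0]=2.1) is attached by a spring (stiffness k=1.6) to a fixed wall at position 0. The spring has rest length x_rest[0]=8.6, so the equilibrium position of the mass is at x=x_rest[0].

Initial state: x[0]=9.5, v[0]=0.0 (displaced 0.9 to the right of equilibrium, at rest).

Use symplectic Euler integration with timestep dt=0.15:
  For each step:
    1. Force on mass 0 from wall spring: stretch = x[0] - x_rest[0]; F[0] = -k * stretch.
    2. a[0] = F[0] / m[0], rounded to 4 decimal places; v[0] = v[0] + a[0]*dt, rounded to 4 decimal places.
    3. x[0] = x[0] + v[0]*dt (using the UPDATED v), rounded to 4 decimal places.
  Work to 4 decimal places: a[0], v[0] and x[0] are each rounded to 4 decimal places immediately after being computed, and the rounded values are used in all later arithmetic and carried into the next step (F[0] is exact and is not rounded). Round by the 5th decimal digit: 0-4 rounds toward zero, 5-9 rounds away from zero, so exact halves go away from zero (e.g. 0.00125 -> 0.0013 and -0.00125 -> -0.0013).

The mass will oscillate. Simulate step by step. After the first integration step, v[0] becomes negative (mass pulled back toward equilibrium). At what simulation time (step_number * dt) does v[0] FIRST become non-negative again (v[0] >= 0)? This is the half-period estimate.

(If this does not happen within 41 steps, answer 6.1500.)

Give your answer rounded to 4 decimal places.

Step 0: x=[9.5000] v=[0.0000]
Step 1: x=[9.4846] v=[-0.1029]
Step 2: x=[9.4540] v=[-0.2040]
Step 3: x=[9.4088] v=[-0.3016]
Step 4: x=[9.3497] v=[-0.3940]
Step 5: x=[9.2777] v=[-0.4797]
Step 6: x=[9.1941] v=[-0.5571]
Step 7: x=[9.1004] v=[-0.6250]
Step 8: x=[8.9981] v=[-0.6822]
Step 9: x=[8.8889] v=[-0.7277]
Step 10: x=[8.7748] v=[-0.7607]
Step 11: x=[8.6577] v=[-0.7807]
Step 12: x=[8.5396] v=[-0.7873]
Step 13: x=[8.4225] v=[-0.7804]
Step 14: x=[8.3085] v=[-0.7601]
Step 15: x=[8.1995] v=[-0.7268]
Step 16: x=[8.0974] v=[-0.6810]
Step 17: x=[8.0039] v=[-0.6236]
Step 18: x=[7.9206] v=[-0.5555]
Step 19: x=[7.8489] v=[-0.4779]
Step 20: x=[7.7901] v=[-0.3921]
Step 21: x=[7.7452] v=[-0.2995]
Step 22: x=[7.7149] v=[-0.2018]
Step 23: x=[7.6998] v=[-0.1006]
Step 24: x=[7.7001] v=[0.0023]
First v>=0 after going negative at step 24, time=3.6000

Answer: 3.6000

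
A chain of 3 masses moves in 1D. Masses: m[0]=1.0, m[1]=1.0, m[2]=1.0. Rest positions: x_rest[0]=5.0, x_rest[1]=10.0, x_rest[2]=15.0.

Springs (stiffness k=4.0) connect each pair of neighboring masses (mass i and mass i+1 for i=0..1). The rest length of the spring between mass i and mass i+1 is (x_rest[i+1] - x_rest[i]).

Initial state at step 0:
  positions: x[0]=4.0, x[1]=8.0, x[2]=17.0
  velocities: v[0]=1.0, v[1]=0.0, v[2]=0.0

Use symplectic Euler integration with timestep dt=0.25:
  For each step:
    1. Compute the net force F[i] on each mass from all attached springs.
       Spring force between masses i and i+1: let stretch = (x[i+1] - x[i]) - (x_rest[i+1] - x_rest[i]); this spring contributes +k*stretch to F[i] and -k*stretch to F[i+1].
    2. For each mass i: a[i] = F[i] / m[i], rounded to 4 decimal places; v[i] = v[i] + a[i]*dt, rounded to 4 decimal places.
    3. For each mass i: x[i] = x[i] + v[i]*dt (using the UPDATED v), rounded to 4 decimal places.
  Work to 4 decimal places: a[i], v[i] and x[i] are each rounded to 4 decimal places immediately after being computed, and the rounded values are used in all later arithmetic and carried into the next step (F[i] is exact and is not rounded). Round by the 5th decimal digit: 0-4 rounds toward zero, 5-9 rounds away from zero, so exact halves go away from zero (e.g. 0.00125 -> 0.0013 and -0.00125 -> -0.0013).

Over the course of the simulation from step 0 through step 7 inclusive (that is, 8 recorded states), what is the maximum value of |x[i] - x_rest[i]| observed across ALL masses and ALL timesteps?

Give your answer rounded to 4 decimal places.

Answer: 2.5140

Derivation:
Step 0: x=[4.0000 8.0000 17.0000] v=[1.0000 0.0000 0.0000]
Step 1: x=[4.0000 9.2500 16.0000] v=[0.0000 5.0000 -4.0000]
Step 2: x=[4.0625 10.8750 14.5625] v=[0.2500 6.5000 -5.7500]
Step 3: x=[4.5781 11.7188 13.4531] v=[2.0625 3.3750 -4.4375]
Step 4: x=[5.6289 11.2110 13.1602] v=[4.2032 -2.0314 -1.1718]
Step 5: x=[6.8252 9.7949 13.6300] v=[4.7853 -5.6643 1.8790]
Step 6: x=[7.5140 8.5952 14.3910] v=[2.7550 -4.7989 3.0439]
Step 7: x=[7.2231 8.5741 14.9530] v=[-1.1638 -0.0843 2.2481]
Max displacement = 2.5140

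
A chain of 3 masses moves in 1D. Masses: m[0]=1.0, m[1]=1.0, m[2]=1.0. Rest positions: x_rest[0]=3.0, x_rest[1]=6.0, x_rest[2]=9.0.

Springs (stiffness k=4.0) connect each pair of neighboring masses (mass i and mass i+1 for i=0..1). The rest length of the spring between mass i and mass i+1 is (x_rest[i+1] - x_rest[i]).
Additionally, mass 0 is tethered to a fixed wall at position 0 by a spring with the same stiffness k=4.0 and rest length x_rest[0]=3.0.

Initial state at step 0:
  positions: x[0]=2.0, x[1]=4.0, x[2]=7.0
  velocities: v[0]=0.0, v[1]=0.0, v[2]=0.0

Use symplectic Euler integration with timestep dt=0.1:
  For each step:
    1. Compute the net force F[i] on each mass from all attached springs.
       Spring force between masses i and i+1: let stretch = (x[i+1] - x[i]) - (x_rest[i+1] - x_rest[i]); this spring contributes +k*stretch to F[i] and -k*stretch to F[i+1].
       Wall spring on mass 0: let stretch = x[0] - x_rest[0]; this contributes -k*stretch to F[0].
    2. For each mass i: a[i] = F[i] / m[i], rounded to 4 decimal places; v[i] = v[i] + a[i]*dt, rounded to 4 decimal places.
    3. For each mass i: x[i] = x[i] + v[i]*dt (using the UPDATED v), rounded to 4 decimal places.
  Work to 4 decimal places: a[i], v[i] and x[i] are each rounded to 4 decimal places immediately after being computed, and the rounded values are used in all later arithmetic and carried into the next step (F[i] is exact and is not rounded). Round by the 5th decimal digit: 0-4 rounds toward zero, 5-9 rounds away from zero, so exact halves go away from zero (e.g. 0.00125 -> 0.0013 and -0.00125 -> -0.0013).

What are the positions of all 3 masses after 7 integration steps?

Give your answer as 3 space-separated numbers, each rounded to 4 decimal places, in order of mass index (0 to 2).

Step 0: x=[2.0000 4.0000 7.0000] v=[0.0000 0.0000 0.0000]
Step 1: x=[2.0000 4.0400 7.0000] v=[0.0000 0.4000 0.0000]
Step 2: x=[2.0016 4.1168 7.0016] v=[0.0160 0.7680 0.0160]
Step 3: x=[2.0077 4.2244 7.0078] v=[0.0614 1.0758 0.0621]
Step 4: x=[2.0222 4.3547 7.0227] v=[0.1450 1.3025 0.1487]
Step 5: x=[2.0491 4.4984 7.0509] v=[0.2691 1.4367 0.2815]
Step 6: x=[2.0920 4.6462 7.0970] v=[0.4292 1.4780 0.4605]
Step 7: x=[2.1534 4.7899 7.1650] v=[0.6141 1.4366 0.6802]

Answer: 2.1534 4.7899 7.1650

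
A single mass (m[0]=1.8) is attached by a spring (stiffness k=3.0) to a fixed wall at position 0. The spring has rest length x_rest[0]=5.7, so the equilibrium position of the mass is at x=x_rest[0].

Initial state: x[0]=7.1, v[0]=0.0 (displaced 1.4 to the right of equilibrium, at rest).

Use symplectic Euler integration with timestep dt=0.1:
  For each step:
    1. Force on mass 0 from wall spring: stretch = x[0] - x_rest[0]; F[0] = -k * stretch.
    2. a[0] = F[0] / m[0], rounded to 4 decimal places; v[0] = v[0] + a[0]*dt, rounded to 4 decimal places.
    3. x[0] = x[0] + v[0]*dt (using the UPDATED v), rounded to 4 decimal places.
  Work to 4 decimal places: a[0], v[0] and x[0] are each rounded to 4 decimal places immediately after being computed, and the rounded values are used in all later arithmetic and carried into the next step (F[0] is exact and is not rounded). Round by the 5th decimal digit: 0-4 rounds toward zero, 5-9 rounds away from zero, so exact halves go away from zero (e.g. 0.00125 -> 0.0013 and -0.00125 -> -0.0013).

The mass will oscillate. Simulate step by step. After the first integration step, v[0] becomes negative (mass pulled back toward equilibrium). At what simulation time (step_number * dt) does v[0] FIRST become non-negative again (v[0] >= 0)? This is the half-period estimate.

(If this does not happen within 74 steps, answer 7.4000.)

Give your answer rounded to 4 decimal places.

Answer: 2.5000

Derivation:
Step 0: x=[7.1000] v=[0.0000]
Step 1: x=[7.0767] v=[-0.2333]
Step 2: x=[7.0304] v=[-0.4628]
Step 3: x=[6.9620] v=[-0.6845]
Step 4: x=[6.8725] v=[-0.8948]
Step 5: x=[6.7635] v=[-1.0902]
Step 6: x=[6.6368] v=[-1.2675]
Step 7: x=[6.4944] v=[-1.4236]
Step 8: x=[6.3388] v=[-1.5560]
Step 9: x=[6.1726] v=[-1.6625]
Step 10: x=[5.9985] v=[-1.7413]
Step 11: x=[5.8194] v=[-1.7911]
Step 12: x=[5.6383] v=[-1.8110]
Step 13: x=[5.4582] v=[-1.8007]
Step 14: x=[5.2822] v=[-1.7604]
Step 15: x=[5.1131] v=[-1.6908]
Step 16: x=[4.9538] v=[-1.5930]
Step 17: x=[4.8069] v=[-1.4686]
Step 18: x=[4.6749] v=[-1.3198]
Step 19: x=[4.5600] v=[-1.1490]
Step 20: x=[4.4641] v=[-0.9590]
Step 21: x=[4.3888] v=[-0.7530]
Step 22: x=[4.3354] v=[-0.5345]
Step 23: x=[4.3047] v=[-0.3071]
Step 24: x=[4.2972] v=[-0.0746]
Step 25: x=[4.3131] v=[0.1592]
First v>=0 after going negative at step 25, time=2.5000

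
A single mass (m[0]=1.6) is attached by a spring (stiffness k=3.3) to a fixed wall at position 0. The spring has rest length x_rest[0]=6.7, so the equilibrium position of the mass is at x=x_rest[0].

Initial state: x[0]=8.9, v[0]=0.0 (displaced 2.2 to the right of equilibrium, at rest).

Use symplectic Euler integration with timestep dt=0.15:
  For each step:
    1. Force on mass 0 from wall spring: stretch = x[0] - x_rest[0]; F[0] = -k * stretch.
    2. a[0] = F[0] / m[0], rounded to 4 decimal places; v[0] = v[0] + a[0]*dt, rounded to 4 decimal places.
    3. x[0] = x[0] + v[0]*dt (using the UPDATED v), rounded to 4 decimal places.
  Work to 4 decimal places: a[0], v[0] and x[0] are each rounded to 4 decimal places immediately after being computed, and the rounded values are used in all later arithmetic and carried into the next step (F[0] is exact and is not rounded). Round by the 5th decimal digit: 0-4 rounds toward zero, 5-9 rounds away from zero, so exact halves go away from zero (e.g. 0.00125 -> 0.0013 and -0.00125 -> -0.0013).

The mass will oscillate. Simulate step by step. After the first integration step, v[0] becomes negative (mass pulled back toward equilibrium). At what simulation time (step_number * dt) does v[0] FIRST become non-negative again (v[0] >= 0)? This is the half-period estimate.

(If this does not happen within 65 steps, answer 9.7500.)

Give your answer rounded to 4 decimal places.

Answer: 2.2500

Derivation:
Step 0: x=[8.9000] v=[0.0000]
Step 1: x=[8.7979] v=[-0.6806]
Step 2: x=[8.5985] v=[-1.3296]
Step 3: x=[8.3110] v=[-1.9170]
Step 4: x=[7.9487] v=[-2.4154]
Step 5: x=[7.5284] v=[-2.8017]
Step 6: x=[7.0697] v=[-3.0580]
Step 7: x=[6.5938] v=[-3.1724]
Step 8: x=[6.1229] v=[-3.1396]
Step 9: x=[5.6787] v=[-2.9611]
Step 10: x=[5.2819] v=[-2.6451]
Step 11: x=[4.9509] v=[-2.2064]
Step 12: x=[4.7011] v=[-1.6653]
Step 13: x=[4.5441] v=[-1.0469]
Step 14: x=[4.4871] v=[-0.3799]
Step 15: x=[4.5328] v=[0.3047]
First v>=0 after going negative at step 15, time=2.2500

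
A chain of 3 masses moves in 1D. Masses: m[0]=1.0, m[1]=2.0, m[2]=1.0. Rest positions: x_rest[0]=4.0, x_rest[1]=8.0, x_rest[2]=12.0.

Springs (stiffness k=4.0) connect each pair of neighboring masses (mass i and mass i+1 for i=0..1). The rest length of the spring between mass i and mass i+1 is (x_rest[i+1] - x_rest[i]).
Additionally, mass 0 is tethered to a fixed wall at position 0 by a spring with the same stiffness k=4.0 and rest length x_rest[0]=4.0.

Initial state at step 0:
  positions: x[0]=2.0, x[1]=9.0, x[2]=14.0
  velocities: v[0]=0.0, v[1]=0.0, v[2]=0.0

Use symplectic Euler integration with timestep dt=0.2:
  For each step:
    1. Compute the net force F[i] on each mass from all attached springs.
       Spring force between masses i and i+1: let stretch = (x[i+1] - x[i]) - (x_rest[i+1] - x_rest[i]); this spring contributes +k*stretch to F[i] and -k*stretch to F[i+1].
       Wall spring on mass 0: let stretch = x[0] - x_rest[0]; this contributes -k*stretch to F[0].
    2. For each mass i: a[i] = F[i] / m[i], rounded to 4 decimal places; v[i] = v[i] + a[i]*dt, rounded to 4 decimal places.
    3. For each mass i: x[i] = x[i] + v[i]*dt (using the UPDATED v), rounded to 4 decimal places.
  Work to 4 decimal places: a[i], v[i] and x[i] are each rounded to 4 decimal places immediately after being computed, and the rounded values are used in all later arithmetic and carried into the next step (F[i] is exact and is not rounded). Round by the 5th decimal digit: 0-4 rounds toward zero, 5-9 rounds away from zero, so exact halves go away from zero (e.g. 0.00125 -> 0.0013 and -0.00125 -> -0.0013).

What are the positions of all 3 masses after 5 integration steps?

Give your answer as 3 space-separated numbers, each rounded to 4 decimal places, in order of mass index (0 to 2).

Answer: 6.6808 8.4398 11.8798

Derivation:
Step 0: x=[2.0000 9.0000 14.0000] v=[0.0000 0.0000 0.0000]
Step 1: x=[2.8000 8.8400 13.8400] v=[4.0000 -0.8000 -0.8000]
Step 2: x=[4.1184 8.5968 13.5200] v=[6.5920 -1.2160 -1.6000]
Step 3: x=[5.4944 8.3892 13.0523] v=[6.8800 -1.0381 -2.3386]
Step 4: x=[6.4545 8.3230 12.4785] v=[4.8003 -0.3308 -2.8691]
Step 5: x=[6.6808 8.4398 11.8798] v=[1.1315 0.5840 -2.9935]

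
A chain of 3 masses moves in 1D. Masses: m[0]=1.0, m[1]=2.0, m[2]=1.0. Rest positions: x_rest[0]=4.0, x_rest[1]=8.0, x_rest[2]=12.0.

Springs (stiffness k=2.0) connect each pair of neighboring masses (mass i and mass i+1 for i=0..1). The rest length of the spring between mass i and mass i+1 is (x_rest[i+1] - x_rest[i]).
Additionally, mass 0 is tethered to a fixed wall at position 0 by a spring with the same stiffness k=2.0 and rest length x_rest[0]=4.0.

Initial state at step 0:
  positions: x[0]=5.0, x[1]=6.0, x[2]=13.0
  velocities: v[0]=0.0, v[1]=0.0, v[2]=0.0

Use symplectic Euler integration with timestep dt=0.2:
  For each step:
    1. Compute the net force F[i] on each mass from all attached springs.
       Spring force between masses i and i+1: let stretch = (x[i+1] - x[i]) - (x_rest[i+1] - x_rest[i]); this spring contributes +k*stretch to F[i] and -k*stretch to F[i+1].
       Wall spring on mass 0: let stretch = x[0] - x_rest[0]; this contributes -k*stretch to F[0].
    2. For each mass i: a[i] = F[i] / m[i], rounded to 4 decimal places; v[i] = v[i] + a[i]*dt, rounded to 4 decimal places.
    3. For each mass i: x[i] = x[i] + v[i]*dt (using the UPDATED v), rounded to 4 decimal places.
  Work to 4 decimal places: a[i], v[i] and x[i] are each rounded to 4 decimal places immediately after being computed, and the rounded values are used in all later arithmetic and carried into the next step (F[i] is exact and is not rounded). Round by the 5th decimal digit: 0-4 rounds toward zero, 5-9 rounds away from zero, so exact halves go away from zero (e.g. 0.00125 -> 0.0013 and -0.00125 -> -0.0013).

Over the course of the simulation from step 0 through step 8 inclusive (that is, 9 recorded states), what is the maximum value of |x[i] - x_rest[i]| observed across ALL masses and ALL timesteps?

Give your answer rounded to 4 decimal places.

Answer: 2.0529

Derivation:
Step 0: x=[5.0000 6.0000 13.0000] v=[0.0000 0.0000 0.0000]
Step 1: x=[4.6800 6.2400 12.7600] v=[-1.6000 1.2000 -1.2000]
Step 2: x=[4.1104 6.6784 12.3184] v=[-2.8480 2.1920 -2.2080]
Step 3: x=[3.4174 7.2397 11.7456] v=[-3.4650 2.8064 -2.8640]
Step 4: x=[2.7568 7.8283 11.1323] v=[-3.3030 2.9431 -3.0664]
Step 5: x=[2.2814 8.3462 10.5747] v=[-2.3771 2.5896 -2.7880]
Step 6: x=[2.1087 8.7107 10.1588] v=[-0.8637 1.8223 -2.0794]
Step 7: x=[2.2954 8.8690 9.9471] v=[0.9336 0.7915 -1.0586]
Step 8: x=[2.8244 8.8075 9.9691] v=[2.6449 -0.3076 0.1102]
Max displacement = 2.0529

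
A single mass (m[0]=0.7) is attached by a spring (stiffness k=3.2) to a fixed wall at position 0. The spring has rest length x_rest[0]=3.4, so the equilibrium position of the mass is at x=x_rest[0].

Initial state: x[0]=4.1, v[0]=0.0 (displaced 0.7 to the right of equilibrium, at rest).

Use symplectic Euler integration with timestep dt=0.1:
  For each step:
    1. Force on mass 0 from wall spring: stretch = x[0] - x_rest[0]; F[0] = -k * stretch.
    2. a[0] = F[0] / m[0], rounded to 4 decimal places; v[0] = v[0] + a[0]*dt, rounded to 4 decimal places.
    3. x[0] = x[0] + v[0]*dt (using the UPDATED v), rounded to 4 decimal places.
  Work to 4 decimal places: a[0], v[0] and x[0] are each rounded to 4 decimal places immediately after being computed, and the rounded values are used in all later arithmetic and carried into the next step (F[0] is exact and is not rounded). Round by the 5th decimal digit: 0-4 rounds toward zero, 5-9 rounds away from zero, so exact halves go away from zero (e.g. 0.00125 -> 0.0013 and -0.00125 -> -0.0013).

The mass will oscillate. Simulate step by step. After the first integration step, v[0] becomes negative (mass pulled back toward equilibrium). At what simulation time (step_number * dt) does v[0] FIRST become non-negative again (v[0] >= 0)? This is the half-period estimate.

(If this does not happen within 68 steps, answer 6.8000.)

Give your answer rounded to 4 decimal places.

Answer: 1.5000

Derivation:
Step 0: x=[4.1000] v=[0.0000]
Step 1: x=[4.0680] v=[-0.3200]
Step 2: x=[4.0055] v=[-0.6254]
Step 3: x=[3.9153] v=[-0.9022]
Step 4: x=[3.8015] v=[-1.1378]
Step 5: x=[3.6694] v=[-1.3213]
Step 6: x=[3.5250] v=[-1.4445]
Step 7: x=[3.3748] v=[-1.5016]
Step 8: x=[3.2258] v=[-1.4901]
Step 9: x=[3.0848] v=[-1.4105]
Step 10: x=[2.9582] v=[-1.2664]
Step 11: x=[2.8518] v=[-1.0644]
Step 12: x=[2.7704] v=[-0.8138]
Step 13: x=[2.7178] v=[-0.5260]
Step 14: x=[2.6964] v=[-0.2141]
Step 15: x=[2.7072] v=[0.1076]
First v>=0 after going negative at step 15, time=1.5000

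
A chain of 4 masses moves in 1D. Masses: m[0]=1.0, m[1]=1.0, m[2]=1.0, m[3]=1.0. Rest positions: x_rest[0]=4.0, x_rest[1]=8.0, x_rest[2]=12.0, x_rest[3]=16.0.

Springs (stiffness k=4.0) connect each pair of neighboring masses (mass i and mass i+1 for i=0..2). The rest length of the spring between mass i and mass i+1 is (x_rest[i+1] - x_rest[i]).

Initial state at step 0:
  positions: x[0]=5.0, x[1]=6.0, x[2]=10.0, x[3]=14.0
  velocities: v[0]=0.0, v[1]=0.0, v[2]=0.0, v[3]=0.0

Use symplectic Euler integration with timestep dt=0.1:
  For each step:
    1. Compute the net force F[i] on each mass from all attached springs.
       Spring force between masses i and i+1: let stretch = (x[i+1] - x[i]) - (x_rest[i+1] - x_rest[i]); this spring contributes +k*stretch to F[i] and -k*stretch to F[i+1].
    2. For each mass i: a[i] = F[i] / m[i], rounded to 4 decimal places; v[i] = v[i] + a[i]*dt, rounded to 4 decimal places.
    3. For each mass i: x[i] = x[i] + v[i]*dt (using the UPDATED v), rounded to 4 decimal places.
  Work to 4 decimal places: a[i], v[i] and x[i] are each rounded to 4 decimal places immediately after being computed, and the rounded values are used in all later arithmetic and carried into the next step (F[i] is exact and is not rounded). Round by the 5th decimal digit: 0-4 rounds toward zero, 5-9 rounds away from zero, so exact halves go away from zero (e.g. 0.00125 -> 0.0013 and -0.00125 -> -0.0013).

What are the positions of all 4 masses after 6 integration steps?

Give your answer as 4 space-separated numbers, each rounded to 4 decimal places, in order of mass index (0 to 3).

Answer: 3.0761 7.6478 10.2621 14.0142

Derivation:
Step 0: x=[5.0000 6.0000 10.0000 14.0000] v=[0.0000 0.0000 0.0000 0.0000]
Step 1: x=[4.8800 6.1200 10.0000 14.0000] v=[-1.2000 1.2000 0.0000 0.0000]
Step 2: x=[4.6496 6.3456 10.0048 14.0000] v=[-2.3040 2.2560 0.0480 0.0000]
Step 3: x=[4.3270 6.6497 10.0230 14.0002] v=[-3.2256 3.0413 0.1824 0.0019]
Step 4: x=[3.9374 6.9959 10.0654 14.0013] v=[-3.8965 3.4615 0.4240 0.0110]
Step 5: x=[3.5101 7.3425 10.1425 14.0050] v=[-4.2731 3.4659 0.7706 0.0366]
Step 6: x=[3.0761 7.6478 10.2621 14.0142] v=[-4.3401 3.0529 1.1956 0.0916]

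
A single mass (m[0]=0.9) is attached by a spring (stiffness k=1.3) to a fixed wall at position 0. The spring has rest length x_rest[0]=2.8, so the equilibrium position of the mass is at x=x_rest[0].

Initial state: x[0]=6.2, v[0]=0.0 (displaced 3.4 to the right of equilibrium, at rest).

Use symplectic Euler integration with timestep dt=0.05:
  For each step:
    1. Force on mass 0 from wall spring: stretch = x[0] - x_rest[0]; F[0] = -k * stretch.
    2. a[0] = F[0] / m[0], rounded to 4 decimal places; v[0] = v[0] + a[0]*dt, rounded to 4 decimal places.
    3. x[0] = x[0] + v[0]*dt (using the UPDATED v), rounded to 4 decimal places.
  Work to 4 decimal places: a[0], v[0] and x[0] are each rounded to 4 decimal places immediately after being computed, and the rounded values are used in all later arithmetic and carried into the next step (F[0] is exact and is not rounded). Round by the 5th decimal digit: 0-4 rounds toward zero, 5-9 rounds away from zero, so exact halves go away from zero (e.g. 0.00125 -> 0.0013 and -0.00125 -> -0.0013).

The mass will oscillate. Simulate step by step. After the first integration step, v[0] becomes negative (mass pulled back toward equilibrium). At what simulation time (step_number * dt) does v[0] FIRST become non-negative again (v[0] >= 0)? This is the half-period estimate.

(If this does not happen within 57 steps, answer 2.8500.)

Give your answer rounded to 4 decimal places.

Step 0: x=[6.2000] v=[0.0000]
Step 1: x=[6.1877] v=[-0.2456]
Step 2: x=[6.1632] v=[-0.4903]
Step 3: x=[6.1265] v=[-0.7332]
Step 4: x=[6.0778] v=[-0.9734]
Step 5: x=[6.0173] v=[-1.2101]
Step 6: x=[5.9452] v=[-1.4425]
Step 7: x=[5.8617] v=[-1.6697]
Step 8: x=[5.7672] v=[-1.8908]
Step 9: x=[5.6619] v=[-2.1051]
Step 10: x=[5.5463] v=[-2.3118]
Step 11: x=[5.4208] v=[-2.5101]
Step 12: x=[5.2858] v=[-2.6994]
Step 13: x=[5.1419] v=[-2.8789]
Step 14: x=[4.9895] v=[-3.0480]
Step 15: x=[4.8292] v=[-3.2061]
Step 16: x=[4.6616] v=[-3.3527]
Step 17: x=[4.4872] v=[-3.4872]
Step 18: x=[4.3067] v=[-3.6091]
Step 19: x=[4.1208] v=[-3.7179]
Step 20: x=[3.9301] v=[-3.8133]
Step 21: x=[3.7354] v=[-3.8949]
Step 22: x=[3.5373] v=[-3.9625]
Step 23: x=[3.3365] v=[-4.0158]
Step 24: x=[3.1338] v=[-4.0545]
Step 25: x=[2.9299] v=[-4.0786]
Step 26: x=[2.7255] v=[-4.0880]
Step 27: x=[2.5214] v=[-4.0826]
Step 28: x=[2.3183] v=[-4.0625]
Step 29: x=[2.1169] v=[-4.0277]
Step 30: x=[1.9180] v=[-3.9784]
Step 31: x=[1.7223] v=[-3.9147]
Step 32: x=[1.5305] v=[-3.8369]
Step 33: x=[1.3432] v=[-3.7452]
Step 34: x=[1.1612] v=[-3.6400]
Step 35: x=[0.9851] v=[-3.5216]
Step 36: x=[0.8156] v=[-3.3905]
Step 37: x=[0.6532] v=[-3.2472]
Step 38: x=[0.4986] v=[-3.0922]
Step 39: x=[0.3523] v=[-2.9260]
Step 40: x=[0.2148] v=[-2.7492]
Step 41: x=[0.0867] v=[-2.5625]
Step 42: x=[-0.0316] v=[-2.3665]
Step 43: x=[-0.1397] v=[-2.1620]
Step 44: x=[-0.2372] v=[-1.9497]
Step 45: x=[-0.3237] v=[-1.7303]
Step 46: x=[-0.3989] v=[-1.5047]
Step 47: x=[-0.4626] v=[-1.2737]
Step 48: x=[-0.5145] v=[-1.0381]
Step 49: x=[-0.5544] v=[-0.7987]
Step 50: x=[-0.5822] v=[-0.5564]
Step 51: x=[-0.5978] v=[-0.3121]
Step 52: x=[-0.6011] v=[-0.0667]
Step 53: x=[-0.5922] v=[0.1789]
First v>=0 after going negative at step 53, time=2.6500

Answer: 2.6500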